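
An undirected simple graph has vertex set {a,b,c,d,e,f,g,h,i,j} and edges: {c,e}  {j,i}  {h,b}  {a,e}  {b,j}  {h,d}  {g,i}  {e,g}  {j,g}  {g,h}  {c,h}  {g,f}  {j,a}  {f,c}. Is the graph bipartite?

No

The cycle g-i-j-g has length 3, which is odd, so the graph is not bipartite.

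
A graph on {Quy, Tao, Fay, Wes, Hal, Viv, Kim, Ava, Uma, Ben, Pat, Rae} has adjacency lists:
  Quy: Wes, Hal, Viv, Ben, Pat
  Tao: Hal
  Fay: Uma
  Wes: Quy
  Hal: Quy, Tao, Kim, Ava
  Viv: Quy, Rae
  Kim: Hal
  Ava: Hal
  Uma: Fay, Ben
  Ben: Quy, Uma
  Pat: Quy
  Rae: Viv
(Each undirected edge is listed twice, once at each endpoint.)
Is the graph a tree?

|V| = 12, |E| = 11.
It is connected with exactly 11 edges, hence acyclic — it is a tree.

Yes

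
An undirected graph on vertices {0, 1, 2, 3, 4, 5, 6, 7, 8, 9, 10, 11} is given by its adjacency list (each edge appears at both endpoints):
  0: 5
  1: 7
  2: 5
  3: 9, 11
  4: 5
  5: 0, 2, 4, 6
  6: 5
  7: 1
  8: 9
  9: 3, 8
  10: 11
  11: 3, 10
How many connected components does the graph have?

Component: {1, 7}
Component: {0, 2, 4, 5, 6}
Component: {3, 8, 9, 10, 11}

3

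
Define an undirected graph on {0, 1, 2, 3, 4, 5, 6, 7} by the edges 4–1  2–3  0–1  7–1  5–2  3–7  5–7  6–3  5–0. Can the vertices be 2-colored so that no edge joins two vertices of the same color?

Yes

Partition the vertices as {1, 3, 5} vs {0, 2, 4, 6, 7}. Each listed edge has one endpoint in each part, so the graph is bipartite.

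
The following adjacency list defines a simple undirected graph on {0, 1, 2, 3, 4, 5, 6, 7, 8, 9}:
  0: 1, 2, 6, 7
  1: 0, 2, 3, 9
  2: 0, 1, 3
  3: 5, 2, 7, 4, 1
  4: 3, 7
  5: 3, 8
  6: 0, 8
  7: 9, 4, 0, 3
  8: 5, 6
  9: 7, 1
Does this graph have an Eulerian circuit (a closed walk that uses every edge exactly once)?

Degrees: 0:4, 1:4, 2:3, 3:5, 4:2, 5:2, 6:2, 7:4, 8:2, 9:2
2, 3 have odd degree; an Eulerian circuit needs every degree to be even, so none exists.

No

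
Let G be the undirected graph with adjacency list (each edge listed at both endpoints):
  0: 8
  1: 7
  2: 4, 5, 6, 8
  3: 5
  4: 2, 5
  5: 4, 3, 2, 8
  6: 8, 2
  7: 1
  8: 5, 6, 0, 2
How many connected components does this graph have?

Component: {1, 7}
Component: {0, 2, 3, 4, 5, 6, 8}

2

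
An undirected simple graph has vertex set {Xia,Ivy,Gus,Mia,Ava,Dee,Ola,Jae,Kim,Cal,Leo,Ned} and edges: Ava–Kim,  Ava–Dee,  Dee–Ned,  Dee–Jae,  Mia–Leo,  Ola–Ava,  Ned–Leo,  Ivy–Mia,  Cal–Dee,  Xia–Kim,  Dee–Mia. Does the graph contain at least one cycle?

The graph has 12 vertices, 11 edges, and 2 connected components.
Since 11 > 12 - 2, a cycle must exist; for instance Dee-Ned-Leo-Mia-Dee.

Yes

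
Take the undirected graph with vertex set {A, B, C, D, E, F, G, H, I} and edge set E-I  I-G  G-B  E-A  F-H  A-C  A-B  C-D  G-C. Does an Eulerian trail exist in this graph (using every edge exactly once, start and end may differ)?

Degrees: A:3, B:2, C:3, D:1, E:2, F:1, G:3, H:1, I:2
Odd-degree vertices: A, C, D, F, G, H (6 total).
With 6 odd-degree vertices (more than two), no single trail can use every edge.

No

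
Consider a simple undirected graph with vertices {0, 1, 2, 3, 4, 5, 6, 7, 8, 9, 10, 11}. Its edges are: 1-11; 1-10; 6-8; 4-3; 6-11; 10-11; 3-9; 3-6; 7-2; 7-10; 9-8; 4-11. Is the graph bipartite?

No

The cycle 1-10-11-1 has length 3, which is odd, so the graph is not bipartite.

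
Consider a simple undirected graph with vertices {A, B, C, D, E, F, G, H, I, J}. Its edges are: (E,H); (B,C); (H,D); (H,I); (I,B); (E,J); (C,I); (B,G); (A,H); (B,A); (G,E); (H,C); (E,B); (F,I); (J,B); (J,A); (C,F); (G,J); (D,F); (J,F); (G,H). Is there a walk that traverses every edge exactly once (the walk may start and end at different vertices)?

Yes

Degrees: A:3, B:6, C:4, D:2, E:4, F:4, G:4, H:6, I:4, J:5
Odd-degree vertices: A, J (2 total).
The non-isolated vertices are connected and exactly 2 have odd degree, so an Eulerian trail exists (from A to J).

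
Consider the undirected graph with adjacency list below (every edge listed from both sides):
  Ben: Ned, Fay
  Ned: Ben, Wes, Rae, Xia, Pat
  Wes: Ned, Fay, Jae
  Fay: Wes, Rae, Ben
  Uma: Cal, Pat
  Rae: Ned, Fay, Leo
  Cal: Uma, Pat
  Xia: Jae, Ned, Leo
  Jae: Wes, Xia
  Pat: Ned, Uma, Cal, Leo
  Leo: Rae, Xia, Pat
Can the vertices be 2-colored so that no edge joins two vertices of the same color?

The cycle Uma-Cal-Pat-Uma has length 3, which is odd, so the graph is not bipartite.

No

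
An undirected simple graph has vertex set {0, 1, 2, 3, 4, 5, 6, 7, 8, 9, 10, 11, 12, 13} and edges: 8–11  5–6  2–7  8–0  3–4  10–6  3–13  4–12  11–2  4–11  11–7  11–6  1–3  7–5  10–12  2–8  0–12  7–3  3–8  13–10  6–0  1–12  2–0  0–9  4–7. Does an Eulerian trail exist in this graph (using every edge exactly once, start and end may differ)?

No

Degrees: 0:5, 1:2, 2:4, 3:5, 4:4, 5:2, 6:4, 7:5, 8:4, 9:1, 10:3, 11:5, 12:4, 13:2
Odd-degree vertices: 0, 3, 7, 9, 10, 11 (6 total).
With 6 odd-degree vertices (more than two), no single trail can use every edge.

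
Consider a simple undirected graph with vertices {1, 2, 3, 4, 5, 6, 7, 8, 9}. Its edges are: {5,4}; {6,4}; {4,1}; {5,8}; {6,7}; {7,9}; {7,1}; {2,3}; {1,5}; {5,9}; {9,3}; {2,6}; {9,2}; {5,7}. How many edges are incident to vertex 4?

3

Neighbors of 4: 1, 5, 6.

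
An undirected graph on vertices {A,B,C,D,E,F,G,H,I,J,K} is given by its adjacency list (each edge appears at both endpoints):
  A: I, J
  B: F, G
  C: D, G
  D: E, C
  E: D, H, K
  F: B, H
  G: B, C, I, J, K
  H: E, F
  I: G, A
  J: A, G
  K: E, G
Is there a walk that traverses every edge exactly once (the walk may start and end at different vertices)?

Degrees: A:2, B:2, C:2, D:2, E:3, F:2, G:5, H:2, I:2, J:2, K:2
Odd-degree vertices: E, G (2 total).
With 2 odd-degree vertices and all edges in one connected piece, an Eulerian trail exists (from E to G).

Yes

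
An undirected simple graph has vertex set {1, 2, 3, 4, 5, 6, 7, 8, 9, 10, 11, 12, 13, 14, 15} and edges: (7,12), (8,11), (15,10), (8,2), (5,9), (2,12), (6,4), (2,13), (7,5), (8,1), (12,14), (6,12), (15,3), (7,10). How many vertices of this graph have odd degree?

Degrees: 1:1, 2:3, 3:1, 4:1, 5:2, 6:2, 7:3, 8:3, 9:1, 10:2, 11:1, 12:4, 13:1, 14:1, 15:2
Odd-degree vertices: 1, 2, 3, 4, 7, 8, 9, 11, 13, 14.

10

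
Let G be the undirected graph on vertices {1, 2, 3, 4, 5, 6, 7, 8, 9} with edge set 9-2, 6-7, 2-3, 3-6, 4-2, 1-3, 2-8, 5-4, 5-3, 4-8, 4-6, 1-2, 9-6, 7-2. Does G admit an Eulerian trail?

Degrees: 1:2, 2:6, 3:4, 4:4, 5:2, 6:4, 7:2, 8:2, 9:2
Odd-degree vertices: none (0 total).
With 0 odd-degree vertices and all edges in one connected piece, an Eulerian trail exists.

Yes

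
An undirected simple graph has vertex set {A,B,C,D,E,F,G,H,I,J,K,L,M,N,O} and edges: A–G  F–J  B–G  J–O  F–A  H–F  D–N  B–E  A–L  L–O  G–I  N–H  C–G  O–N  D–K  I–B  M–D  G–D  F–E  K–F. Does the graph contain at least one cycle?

Yes

The graph has 15 vertices, 20 edges, and 1 connected component.
One cycle is A-F-E-B-I-G-A.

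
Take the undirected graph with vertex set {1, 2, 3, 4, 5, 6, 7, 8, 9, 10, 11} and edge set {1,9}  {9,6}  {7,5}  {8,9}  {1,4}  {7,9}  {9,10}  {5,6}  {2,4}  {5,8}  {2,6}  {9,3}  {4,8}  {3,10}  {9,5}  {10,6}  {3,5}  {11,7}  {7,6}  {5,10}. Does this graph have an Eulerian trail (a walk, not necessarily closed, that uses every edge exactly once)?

No

Degrees: 1:2, 2:2, 3:3, 4:3, 5:6, 6:5, 7:4, 8:3, 9:7, 10:4, 11:1
Odd-degree vertices: 3, 4, 6, 8, 9, 11 (6 total).
An Eulerian trail requires 0 or 2 odd-degree vertices; here there are 6.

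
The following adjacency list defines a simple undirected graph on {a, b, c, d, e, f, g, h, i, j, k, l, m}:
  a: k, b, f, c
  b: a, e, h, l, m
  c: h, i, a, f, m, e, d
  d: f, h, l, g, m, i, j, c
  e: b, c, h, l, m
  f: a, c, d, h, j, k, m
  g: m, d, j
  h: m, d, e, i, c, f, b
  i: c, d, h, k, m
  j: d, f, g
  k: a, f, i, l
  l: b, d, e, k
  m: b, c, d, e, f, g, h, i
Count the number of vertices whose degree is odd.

Degrees: a:4, b:5, c:7, d:8, e:5, f:7, g:3, h:7, i:5, j:3, k:4, l:4, m:8
Odd-degree vertices: b, c, e, f, g, h, i, j.

8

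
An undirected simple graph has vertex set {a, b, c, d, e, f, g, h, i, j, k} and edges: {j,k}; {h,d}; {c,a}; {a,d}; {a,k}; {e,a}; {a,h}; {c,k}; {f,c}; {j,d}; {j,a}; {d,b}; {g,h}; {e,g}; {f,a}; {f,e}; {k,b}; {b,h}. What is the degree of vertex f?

Neighbors of f: a, c, e.

3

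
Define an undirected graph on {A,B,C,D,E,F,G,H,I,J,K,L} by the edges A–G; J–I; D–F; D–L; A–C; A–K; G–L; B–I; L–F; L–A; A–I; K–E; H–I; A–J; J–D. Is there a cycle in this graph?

|V| = 12, |E| = 15, number of components = 1.
One cycle is A-J-I-A.

Yes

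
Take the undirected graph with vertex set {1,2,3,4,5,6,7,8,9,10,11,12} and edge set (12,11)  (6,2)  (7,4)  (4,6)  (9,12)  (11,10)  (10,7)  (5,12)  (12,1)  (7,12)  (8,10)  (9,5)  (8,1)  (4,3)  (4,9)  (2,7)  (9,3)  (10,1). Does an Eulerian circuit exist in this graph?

Degrees: 1:3, 2:2, 3:2, 4:4, 5:2, 6:2, 7:4, 8:2, 9:4, 10:4, 11:2, 12:5
Vertices with odd degree: 1, 12. An Eulerian circuit requires all degrees even.

No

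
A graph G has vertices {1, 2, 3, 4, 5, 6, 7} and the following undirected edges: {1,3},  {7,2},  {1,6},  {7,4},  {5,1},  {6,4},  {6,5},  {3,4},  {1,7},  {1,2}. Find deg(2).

2

Neighbors of 2: 1, 7.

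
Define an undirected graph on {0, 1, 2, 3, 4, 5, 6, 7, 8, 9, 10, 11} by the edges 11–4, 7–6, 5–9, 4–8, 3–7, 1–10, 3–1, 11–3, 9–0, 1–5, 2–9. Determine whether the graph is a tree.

The graph has 12 vertices and 11 edges.
Connected and |E| = |V| - 1, which characterizes a tree.

Yes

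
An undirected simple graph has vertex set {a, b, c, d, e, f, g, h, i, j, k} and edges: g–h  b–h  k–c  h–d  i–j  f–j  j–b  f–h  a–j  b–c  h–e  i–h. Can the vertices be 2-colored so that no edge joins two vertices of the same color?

Partition the vertices as {c, h, j} vs {a, b, d, e, f, g, i, k}. Each listed edge has one endpoint in each part, so the graph is bipartite.

Yes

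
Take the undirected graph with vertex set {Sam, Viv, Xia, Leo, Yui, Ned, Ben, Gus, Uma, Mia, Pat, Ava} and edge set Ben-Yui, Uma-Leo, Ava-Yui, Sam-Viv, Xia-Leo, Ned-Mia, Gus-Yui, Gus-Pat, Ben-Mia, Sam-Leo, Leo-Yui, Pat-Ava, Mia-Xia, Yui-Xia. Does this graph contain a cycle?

Yes

The graph has 12 vertices, 14 edges, and 1 connected component.
Since 14 > 12 - 1, a cycle must exist; for instance Yui-Gus-Pat-Ava-Yui.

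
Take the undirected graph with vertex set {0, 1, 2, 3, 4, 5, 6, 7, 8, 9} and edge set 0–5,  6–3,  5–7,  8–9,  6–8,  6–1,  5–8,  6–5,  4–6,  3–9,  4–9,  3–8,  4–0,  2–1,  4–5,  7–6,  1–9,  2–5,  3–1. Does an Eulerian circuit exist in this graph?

Yes

Degrees: 0:2, 1:4, 2:2, 3:4, 4:4, 5:6, 6:6, 7:2, 8:4, 9:4
All degrees are even and the non-isolated vertices are connected — an Eulerian circuit exists.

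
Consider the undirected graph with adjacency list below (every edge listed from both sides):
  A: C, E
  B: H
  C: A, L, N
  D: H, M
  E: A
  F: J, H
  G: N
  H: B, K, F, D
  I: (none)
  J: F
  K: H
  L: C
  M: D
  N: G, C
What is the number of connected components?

3

Component: {I}
Component: {A, C, E, G, L, N}
Component: {B, D, F, H, J, K, M}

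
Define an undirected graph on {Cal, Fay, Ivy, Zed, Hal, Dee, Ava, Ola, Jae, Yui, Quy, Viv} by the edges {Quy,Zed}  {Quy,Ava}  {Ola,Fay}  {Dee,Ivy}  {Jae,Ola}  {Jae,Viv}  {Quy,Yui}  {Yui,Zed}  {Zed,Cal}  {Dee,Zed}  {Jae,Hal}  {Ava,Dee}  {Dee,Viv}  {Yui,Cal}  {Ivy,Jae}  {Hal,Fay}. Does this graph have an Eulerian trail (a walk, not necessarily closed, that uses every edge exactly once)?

Yes

Degrees: Cal:2, Fay:2, Ivy:2, Zed:4, Hal:2, Dee:4, Ava:2, Ola:2, Jae:4, Yui:3, Quy:3, Viv:2
Odd-degree vertices: Yui, Quy (2 total).
With 2 odd-degree vertices and all edges in one connected piece, an Eulerian trail exists (from Yui to Quy).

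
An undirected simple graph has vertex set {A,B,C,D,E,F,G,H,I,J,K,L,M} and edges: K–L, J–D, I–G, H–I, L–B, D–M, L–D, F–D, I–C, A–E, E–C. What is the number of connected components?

2

Component: {A, C, E, G, H, I}
Component: {B, D, F, J, K, L, M}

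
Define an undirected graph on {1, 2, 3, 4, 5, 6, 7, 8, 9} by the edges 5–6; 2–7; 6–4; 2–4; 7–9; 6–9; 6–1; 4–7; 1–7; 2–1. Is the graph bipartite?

No

The cycle 7-2-4-7 has length 3, which is odd, so the graph is not bipartite.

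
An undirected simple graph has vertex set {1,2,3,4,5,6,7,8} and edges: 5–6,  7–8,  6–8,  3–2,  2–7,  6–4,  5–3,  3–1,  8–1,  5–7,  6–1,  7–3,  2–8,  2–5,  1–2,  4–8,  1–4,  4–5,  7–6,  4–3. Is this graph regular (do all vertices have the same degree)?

Yes

Degrees: 1:5, 2:5, 3:5, 4:5, 5:5, 6:5, 7:5, 8:5
All degrees equal 5; the graph is regular.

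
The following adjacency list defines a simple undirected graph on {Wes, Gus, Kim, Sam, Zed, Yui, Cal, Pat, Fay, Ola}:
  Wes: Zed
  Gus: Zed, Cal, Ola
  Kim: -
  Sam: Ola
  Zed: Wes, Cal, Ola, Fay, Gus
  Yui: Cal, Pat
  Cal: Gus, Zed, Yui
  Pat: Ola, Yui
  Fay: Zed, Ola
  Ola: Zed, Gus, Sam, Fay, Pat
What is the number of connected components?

Component: {Kim}
Component: {Wes, Gus, Sam, Zed, Yui, Cal, Pat, Fay, Ola}

2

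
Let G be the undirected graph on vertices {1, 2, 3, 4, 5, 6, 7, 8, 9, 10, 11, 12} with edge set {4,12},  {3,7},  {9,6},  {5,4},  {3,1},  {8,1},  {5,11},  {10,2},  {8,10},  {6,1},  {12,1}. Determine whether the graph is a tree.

|V| = 12, |E| = 11.
Connected and |E| = |V| - 1, which characterizes a tree.

Yes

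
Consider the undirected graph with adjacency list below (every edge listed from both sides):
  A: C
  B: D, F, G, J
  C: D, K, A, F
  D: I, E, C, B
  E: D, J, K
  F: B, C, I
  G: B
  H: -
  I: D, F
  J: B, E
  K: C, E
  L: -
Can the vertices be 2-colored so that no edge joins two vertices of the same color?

Yes

Partition the vertices as {B, C, E, H, I, L} vs {A, D, F, G, J, K}. Each listed edge has one endpoint in each part, so the graph is bipartite.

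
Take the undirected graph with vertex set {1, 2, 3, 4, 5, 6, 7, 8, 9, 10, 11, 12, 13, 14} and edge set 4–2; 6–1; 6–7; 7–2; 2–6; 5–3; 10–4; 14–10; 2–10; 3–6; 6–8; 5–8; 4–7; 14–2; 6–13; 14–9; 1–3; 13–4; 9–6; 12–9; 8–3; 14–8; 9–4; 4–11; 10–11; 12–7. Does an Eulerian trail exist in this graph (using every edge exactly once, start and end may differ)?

Yes

Degrees: 1:2, 2:5, 3:4, 4:6, 5:2, 6:7, 7:4, 8:4, 9:4, 10:4, 11:2, 12:2, 13:2, 14:4
Odd-degree vertices: 2, 6 (2 total).
The non-isolated vertices are connected and exactly 2 have odd degree, so an Eulerian trail exists (from 2 to 6).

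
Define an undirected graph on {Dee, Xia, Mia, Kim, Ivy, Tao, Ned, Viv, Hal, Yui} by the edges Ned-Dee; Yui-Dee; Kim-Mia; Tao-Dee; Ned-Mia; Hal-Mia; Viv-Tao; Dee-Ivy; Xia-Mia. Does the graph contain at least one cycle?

The graph has 10 vertices, 9 edges, and 1 connected component.
A forest on 10 vertices with 1 component has exactly 9 edges, which matches — so no cycle.

No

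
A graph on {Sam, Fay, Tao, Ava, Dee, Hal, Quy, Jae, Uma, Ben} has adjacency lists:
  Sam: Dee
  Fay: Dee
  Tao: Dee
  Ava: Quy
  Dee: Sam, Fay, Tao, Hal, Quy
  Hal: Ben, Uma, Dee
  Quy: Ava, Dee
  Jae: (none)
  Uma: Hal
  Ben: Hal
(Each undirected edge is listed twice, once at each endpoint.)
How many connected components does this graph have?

2

Component: {Jae}
Component: {Sam, Fay, Tao, Ava, Dee, Hal, Quy, Uma, Ben}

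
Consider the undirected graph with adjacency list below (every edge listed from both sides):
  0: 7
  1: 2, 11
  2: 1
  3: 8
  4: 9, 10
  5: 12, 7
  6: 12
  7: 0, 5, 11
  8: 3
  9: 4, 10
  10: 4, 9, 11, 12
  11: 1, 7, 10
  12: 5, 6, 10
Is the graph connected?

Component: {3, 8}
Component: {0, 1, 2, 4, 5, 6, 7, 9, 10, 11, 12}
No edge joins these 2 groups, so the graph is disconnected.

No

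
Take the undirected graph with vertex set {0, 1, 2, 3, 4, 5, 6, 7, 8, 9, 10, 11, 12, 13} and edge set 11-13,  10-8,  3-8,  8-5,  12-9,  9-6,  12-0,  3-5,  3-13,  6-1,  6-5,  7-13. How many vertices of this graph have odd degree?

Degrees: 0:1, 1:1, 2:0, 3:3, 4:0, 5:3, 6:3, 7:1, 8:3, 9:2, 10:1, 11:1, 12:2, 13:3
Odd-degree vertices: 0, 1, 3, 5, 6, 7, 8, 10, 11, 13.

10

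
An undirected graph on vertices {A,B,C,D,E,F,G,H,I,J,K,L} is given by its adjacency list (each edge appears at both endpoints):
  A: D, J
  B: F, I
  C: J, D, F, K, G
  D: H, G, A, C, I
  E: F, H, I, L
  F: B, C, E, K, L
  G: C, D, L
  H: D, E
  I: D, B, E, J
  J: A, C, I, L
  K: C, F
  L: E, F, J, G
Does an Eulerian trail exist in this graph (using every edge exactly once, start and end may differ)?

Degrees: A:2, B:2, C:5, D:5, E:4, F:5, G:3, H:2, I:4, J:4, K:2, L:4
Odd-degree vertices: C, D, F, G (4 total).
With 4 odd-degree vertices (more than two), no single trail can use every edge.

No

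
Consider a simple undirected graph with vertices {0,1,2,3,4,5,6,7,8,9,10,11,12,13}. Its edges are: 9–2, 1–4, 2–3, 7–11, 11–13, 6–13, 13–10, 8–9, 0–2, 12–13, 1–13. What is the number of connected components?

Component: {5}
Component: {0, 2, 3, 8, 9}
Component: {1, 4, 6, 7, 10, 11, 12, 13}

3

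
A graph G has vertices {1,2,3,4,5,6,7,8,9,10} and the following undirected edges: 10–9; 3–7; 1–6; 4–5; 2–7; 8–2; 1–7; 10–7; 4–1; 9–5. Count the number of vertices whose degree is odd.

4

Degrees: 1:3, 2:2, 3:1, 4:2, 5:2, 6:1, 7:4, 8:1, 9:2, 10:2
Odd-degree vertices: 1, 3, 6, 8.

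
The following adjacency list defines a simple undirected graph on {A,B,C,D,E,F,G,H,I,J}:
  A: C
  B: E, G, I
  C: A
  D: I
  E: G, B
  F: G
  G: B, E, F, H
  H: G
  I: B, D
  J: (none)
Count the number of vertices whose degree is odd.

Degrees: A:1, B:3, C:1, D:1, E:2, F:1, G:4, H:1, I:2, J:0
Odd-degree vertices: A, B, C, D, F, H.

6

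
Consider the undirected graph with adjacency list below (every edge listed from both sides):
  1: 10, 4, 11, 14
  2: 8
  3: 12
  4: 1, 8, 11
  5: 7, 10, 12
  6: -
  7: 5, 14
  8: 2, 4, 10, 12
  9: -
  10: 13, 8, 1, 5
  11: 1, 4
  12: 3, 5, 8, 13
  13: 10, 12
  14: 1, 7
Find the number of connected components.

3

Component: {6}
Component: {9}
Component: {1, 2, 3, 4, 5, 7, 8, 10, 11, 12, 13, 14}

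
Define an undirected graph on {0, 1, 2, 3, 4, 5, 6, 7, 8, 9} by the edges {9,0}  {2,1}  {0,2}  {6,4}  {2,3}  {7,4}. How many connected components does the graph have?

4

Component: {5}
Component: {8}
Component: {4, 6, 7}
Component: {0, 1, 2, 3, 9}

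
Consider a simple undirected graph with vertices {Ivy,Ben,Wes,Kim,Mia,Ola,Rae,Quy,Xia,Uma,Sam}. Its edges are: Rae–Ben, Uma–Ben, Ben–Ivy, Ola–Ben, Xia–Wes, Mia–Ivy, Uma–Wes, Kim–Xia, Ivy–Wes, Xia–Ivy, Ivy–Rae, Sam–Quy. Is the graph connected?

No

Component: {Quy, Sam}
Component: {Ivy, Ben, Wes, Kim, Mia, Ola, Rae, Xia, Uma}
There are 2 separate components, so the graph is not connected.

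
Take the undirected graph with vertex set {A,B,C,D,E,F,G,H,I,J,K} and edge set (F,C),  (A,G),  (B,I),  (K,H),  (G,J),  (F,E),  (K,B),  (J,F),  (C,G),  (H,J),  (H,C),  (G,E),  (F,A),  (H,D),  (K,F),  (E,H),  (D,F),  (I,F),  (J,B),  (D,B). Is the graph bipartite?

A valid 2-coloring puts {B, F, G, H} on one side and {A, C, D, E, I, J, K} on the other; every edge crosses between the two sides.

Yes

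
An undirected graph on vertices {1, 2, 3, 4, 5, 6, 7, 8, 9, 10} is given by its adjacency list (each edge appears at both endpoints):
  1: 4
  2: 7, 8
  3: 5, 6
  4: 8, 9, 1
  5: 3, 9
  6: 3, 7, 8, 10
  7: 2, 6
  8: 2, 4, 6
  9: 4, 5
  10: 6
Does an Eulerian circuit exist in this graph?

No

Degrees: 1:1, 2:2, 3:2, 4:3, 5:2, 6:4, 7:2, 8:3, 9:2, 10:1
1, 4, 8, 10 have odd degree; an Eulerian circuit needs every degree to be even, so none exists.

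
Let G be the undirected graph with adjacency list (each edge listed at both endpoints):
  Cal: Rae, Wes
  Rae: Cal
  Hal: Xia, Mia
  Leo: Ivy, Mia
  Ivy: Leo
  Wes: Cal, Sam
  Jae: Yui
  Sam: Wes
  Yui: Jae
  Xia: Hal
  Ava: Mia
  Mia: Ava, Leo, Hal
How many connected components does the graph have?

3

Component: {Jae, Yui}
Component: {Cal, Rae, Wes, Sam}
Component: {Hal, Leo, Ivy, Xia, Ava, Mia}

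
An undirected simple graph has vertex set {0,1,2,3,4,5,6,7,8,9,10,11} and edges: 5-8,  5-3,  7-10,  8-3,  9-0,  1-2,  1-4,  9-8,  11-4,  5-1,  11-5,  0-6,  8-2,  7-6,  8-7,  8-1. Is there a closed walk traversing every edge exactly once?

No

Degrees: 0:2, 1:4, 2:2, 3:2, 4:2, 5:4, 6:2, 7:3, 8:6, 9:2, 10:1, 11:2
Vertices with odd degree: 7, 10. An Eulerian circuit requires all degrees even.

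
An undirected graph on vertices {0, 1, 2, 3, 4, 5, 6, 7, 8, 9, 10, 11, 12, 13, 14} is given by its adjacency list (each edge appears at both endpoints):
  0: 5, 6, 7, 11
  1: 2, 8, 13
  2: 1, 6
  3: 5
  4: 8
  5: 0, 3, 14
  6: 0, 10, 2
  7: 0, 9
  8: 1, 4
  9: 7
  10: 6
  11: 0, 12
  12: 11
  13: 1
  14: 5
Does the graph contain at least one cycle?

|V| = 15, |E| = 14, number of components = 1.
A forest on 15 vertices with 1 component has exactly 14 edges, which matches — so no cycle.

No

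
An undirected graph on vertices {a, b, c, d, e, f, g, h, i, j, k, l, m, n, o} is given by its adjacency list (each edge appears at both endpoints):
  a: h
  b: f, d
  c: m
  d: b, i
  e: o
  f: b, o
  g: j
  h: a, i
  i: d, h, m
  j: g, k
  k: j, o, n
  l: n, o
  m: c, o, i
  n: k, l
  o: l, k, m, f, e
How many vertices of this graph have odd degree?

8

Degrees: a:1, b:2, c:1, d:2, e:1, f:2, g:1, h:2, i:3, j:2, k:3, l:2, m:3, n:2, o:5
Odd-degree vertices: a, c, e, g, i, k, m, o.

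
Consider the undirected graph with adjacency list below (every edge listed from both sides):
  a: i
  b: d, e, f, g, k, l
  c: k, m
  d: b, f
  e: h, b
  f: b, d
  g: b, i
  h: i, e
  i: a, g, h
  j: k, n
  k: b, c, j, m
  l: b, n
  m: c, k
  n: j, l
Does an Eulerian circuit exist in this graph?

No

Degrees: a:1, b:6, c:2, d:2, e:2, f:2, g:2, h:2, i:3, j:2, k:4, l:2, m:2, n:2
a, i have odd degree; an Eulerian circuit needs every degree to be even, so none exists.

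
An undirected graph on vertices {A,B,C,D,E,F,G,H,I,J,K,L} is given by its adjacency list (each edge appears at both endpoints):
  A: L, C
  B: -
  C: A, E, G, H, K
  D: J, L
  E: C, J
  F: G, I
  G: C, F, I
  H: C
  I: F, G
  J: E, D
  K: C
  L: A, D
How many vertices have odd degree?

4

Degrees: A:2, B:0, C:5, D:2, E:2, F:2, G:3, H:1, I:2, J:2, K:1, L:2
Odd-degree vertices: C, G, H, K.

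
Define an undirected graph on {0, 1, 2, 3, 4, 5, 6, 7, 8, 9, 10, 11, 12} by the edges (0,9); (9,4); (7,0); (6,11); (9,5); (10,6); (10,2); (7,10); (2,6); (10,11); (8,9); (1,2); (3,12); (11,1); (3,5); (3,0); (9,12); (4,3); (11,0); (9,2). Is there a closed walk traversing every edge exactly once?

Degrees: 0:4, 1:2, 2:4, 3:4, 4:2, 5:2, 6:3, 7:2, 8:1, 9:6, 10:4, 11:4, 12:2
Vertices with odd degree: 6, 8. An Eulerian circuit requires all degrees even.

No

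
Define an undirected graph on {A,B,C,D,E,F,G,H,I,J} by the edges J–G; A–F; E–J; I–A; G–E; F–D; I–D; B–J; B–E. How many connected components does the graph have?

Component: {C}
Component: {H}
Component: {A, D, F, I}
Component: {B, E, G, J}

4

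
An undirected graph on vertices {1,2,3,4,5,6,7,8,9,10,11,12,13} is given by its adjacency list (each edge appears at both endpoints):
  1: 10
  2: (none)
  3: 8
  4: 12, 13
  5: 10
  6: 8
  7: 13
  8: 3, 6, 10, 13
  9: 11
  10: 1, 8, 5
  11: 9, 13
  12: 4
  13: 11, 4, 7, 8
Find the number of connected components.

Component: {2}
Component: {1, 3, 4, 5, 6, 7, 8, 9, 10, 11, 12, 13}

2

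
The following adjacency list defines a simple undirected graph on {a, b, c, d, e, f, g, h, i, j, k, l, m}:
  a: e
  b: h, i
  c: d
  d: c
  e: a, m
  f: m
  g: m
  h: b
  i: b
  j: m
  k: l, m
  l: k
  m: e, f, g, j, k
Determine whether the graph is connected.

No

Component: {c, d}
Component: {b, h, i}
Component: {a, e, f, g, j, k, l, m}
There are 3 separate components, so the graph is not connected.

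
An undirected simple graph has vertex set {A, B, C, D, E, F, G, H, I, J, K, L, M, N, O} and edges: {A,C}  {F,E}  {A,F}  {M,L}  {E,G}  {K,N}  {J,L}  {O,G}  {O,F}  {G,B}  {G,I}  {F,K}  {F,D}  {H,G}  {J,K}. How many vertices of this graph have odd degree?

Degrees: A:2, B:1, C:1, D:1, E:2, F:5, G:5, H:1, I:1, J:2, K:3, L:2, M:1, N:1, O:2
Odd-degree vertices: B, C, D, F, G, H, I, K, M, N.

10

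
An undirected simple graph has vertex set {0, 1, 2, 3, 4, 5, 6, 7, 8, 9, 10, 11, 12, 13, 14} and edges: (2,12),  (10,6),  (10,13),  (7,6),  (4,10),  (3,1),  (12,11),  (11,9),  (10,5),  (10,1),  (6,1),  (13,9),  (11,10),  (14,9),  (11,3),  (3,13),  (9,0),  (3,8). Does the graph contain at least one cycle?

Yes

|V| = 15, |E| = 18, number of components = 1.
Since 18 > 15 - 1, a cycle must exist; for instance 11-10-6-1-3-11.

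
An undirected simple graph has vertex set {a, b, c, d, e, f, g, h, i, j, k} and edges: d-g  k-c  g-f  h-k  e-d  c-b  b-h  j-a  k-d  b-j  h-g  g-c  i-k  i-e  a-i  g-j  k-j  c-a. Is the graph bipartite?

Yes

Color {c, d, f, h, i, j} black and {a, b, e, g, k} white. No edge joins two same-colored vertices, so the graph is bipartite.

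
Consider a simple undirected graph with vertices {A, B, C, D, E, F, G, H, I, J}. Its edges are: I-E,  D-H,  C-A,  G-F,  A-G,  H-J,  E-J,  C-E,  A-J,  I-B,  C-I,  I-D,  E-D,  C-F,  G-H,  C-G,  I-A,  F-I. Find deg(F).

3

Neighbors of F: C, G, I.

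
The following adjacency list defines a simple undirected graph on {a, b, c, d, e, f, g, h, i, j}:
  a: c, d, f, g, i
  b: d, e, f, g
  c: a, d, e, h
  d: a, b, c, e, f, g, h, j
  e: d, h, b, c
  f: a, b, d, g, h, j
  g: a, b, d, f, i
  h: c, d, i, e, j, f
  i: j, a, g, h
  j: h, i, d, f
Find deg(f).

6

Neighbors of f: a, b, d, g, h, j.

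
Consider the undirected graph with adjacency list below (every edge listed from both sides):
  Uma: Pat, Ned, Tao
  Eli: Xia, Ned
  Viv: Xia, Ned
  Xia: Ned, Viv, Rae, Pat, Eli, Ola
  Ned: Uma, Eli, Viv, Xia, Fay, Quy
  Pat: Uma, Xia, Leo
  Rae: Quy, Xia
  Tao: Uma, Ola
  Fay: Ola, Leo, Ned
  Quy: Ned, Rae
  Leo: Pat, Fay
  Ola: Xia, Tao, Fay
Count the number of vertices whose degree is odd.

4

Degrees: Uma:3, Eli:2, Viv:2, Xia:6, Ned:6, Pat:3, Rae:2, Tao:2, Fay:3, Quy:2, Leo:2, Ola:3
Odd-degree vertices: Uma, Pat, Fay, Ola.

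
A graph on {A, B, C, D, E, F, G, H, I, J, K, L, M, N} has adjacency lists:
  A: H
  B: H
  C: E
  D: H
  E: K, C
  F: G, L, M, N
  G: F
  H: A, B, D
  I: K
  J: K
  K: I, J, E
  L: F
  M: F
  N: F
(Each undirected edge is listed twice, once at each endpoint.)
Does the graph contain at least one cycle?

The graph has 14 vertices, 11 edges, and 3 connected components.
A forest on 14 vertices with 3 components has exactly 11 edges, which matches — so no cycle.

No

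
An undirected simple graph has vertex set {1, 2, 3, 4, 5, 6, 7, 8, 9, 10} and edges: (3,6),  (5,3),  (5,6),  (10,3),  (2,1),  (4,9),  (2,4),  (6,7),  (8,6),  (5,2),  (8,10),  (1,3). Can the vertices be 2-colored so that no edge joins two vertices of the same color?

The cycle 5-6-3-5 has length 3, which is odd, so the graph is not bipartite.

No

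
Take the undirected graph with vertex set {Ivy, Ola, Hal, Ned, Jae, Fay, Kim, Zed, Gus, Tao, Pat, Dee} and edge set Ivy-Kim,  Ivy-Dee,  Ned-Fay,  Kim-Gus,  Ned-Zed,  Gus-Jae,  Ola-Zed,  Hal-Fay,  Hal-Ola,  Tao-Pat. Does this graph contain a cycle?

Yes

|V| = 12, |E| = 10, number of components = 3.
One cycle is Ola-Hal-Fay-Ned-Zed-Ola.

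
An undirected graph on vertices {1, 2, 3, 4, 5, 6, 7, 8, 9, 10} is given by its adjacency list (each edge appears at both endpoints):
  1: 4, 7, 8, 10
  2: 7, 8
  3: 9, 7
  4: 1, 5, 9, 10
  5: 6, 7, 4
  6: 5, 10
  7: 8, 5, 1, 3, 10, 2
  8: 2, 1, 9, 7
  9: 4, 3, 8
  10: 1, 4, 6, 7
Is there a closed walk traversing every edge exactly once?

No

Degrees: 1:4, 2:2, 3:2, 4:4, 5:3, 6:2, 7:6, 8:4, 9:3, 10:4
5, 9 have odd degree; an Eulerian circuit needs every degree to be even, so none exists.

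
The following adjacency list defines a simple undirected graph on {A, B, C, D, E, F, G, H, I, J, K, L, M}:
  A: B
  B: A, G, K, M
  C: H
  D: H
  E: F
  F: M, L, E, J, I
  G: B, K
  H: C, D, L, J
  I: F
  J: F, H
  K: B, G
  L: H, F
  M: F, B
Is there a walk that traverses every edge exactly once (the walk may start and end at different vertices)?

Degrees: A:1, B:4, C:1, D:1, E:1, F:5, G:2, H:4, I:1, J:2, K:2, L:2, M:2
Odd-degree vertices: A, C, D, E, F, I (6 total).
With 6 odd-degree vertices (more than two), no single trail can use every edge.

No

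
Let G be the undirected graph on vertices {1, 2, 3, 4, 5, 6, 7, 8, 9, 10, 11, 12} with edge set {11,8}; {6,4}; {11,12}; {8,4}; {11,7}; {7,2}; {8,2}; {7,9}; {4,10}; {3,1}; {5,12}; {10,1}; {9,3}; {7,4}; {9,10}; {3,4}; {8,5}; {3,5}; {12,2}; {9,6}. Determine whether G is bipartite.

Yes

Partition the vertices as {3, 6, 7, 8, 10, 12} vs {1, 2, 4, 5, 9, 11}. Each listed edge has one endpoint in each part, so the graph is bipartite.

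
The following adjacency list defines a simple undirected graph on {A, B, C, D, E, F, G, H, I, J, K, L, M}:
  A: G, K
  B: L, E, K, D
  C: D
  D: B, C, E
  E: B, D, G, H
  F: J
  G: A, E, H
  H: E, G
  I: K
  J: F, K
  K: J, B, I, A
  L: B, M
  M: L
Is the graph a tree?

|V| = 13, |E| = 15.
Connected but with 15 > 12 edges, so it has a cycle and is not a tree.

No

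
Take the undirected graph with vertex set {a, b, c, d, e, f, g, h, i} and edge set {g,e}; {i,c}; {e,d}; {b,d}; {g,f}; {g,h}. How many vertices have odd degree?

6

Degrees: a:0, b:1, c:1, d:2, e:2, f:1, g:3, h:1, i:1
Odd-degree vertices: b, c, f, g, h, i.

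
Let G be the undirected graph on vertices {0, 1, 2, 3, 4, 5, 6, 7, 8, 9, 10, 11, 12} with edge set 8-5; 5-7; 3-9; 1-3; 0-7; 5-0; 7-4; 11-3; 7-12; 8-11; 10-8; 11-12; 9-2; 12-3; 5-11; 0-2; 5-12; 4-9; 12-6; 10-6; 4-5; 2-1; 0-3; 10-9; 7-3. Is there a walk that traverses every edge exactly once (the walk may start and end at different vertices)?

Degrees: 0:4, 1:2, 2:3, 3:6, 4:3, 5:6, 6:2, 7:5, 8:3, 9:4, 10:3, 11:4, 12:5
Odd-degree vertices: 2, 4, 7, 8, 10, 12 (6 total).
With 6 odd-degree vertices (more than two), no single trail can use every edge.

No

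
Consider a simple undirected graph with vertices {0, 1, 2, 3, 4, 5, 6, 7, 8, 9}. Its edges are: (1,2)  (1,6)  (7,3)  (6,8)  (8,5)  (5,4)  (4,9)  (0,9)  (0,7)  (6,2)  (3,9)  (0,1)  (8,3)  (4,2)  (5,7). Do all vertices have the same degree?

Yes

Degrees: 0:3, 1:3, 2:3, 3:3, 4:3, 5:3, 6:3, 7:3, 8:3, 9:3
All degrees equal 3; the graph is regular.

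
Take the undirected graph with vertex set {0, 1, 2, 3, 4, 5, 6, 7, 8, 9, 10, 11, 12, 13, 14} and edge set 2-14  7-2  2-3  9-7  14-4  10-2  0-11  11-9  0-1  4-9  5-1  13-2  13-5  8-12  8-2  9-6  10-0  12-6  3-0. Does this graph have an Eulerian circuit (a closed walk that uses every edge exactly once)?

Yes

Degrees: 0:4, 1:2, 2:6, 3:2, 4:2, 5:2, 6:2, 7:2, 8:2, 9:4, 10:2, 11:2, 12:2, 13:2, 14:2
Every vertex has even degree and the edges form a single connected piece, so an Eulerian circuit exists.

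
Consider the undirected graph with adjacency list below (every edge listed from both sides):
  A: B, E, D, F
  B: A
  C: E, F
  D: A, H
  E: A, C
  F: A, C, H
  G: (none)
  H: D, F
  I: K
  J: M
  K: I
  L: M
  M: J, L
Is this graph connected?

No

Component: {G}
Component: {I, K}
Component: {J, L, M}
Component: {A, B, C, D, E, F, H}
No edge joins these 4 groups, so the graph is disconnected.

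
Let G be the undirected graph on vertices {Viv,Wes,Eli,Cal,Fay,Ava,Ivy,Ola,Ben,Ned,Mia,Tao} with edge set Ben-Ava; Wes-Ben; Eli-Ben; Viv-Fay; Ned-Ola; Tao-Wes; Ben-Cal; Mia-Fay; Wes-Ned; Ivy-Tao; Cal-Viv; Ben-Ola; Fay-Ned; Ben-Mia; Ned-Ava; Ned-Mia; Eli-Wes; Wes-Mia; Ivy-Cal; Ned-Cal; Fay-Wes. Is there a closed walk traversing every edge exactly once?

Degrees: Viv:2, Wes:6, Eli:2, Cal:4, Fay:4, Ava:2, Ivy:2, Ola:2, Ben:6, Ned:6, Mia:4, Tao:2
All degrees are even and the non-isolated vertices are connected — an Eulerian circuit exists.

Yes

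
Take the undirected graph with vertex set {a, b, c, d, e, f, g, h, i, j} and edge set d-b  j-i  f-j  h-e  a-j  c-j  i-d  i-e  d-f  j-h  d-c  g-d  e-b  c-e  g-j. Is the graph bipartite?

A valid 2-coloring puts {d, e, j} on one side and {a, b, c, f, g, h, i} on the other; every edge crosses between the two sides.

Yes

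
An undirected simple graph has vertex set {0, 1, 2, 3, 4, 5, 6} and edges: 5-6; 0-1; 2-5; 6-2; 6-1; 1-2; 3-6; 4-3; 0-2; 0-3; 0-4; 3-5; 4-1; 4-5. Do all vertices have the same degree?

Yes

Degrees: 0:4, 1:4, 2:4, 3:4, 4:4, 5:4, 6:4
Every vertex has degree 4, so the graph is 4-regular.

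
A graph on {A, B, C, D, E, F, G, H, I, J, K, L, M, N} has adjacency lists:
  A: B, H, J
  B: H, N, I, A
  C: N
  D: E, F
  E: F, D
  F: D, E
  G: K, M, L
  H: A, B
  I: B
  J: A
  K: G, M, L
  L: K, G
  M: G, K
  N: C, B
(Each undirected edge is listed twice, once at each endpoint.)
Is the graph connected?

No

Component: {D, E, F}
Component: {G, K, L, M}
Component: {A, B, C, H, I, J, N}
No edge joins these 3 groups, so the graph is disconnected.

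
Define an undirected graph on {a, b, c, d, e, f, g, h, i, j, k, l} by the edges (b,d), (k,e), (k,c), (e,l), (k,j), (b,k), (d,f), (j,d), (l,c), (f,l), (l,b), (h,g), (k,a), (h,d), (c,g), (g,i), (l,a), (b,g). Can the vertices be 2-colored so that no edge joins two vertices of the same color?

A valid 2-coloring puts {d, g, k, l} on one side and {a, b, c, e, f, h, i, j} on the other; every edge crosses between the two sides.

Yes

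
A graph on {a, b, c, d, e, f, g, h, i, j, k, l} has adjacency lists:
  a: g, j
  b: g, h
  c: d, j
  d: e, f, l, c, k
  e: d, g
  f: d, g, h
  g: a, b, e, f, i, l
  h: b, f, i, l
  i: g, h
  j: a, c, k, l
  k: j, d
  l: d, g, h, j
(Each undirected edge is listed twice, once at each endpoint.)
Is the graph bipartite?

Yes

Color {d, g, h, j} black and {a, b, c, e, f, i, k, l} white. No edge joins two same-colored vertices, so the graph is bipartite.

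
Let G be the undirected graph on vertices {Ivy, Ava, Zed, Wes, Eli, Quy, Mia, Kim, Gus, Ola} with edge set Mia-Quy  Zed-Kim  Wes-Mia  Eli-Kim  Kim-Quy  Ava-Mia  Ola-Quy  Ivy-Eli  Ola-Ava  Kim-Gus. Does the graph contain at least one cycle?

|V| = 10, |E| = 10, number of components = 1.
One cycle is Quy-Ola-Ava-Mia-Quy.

Yes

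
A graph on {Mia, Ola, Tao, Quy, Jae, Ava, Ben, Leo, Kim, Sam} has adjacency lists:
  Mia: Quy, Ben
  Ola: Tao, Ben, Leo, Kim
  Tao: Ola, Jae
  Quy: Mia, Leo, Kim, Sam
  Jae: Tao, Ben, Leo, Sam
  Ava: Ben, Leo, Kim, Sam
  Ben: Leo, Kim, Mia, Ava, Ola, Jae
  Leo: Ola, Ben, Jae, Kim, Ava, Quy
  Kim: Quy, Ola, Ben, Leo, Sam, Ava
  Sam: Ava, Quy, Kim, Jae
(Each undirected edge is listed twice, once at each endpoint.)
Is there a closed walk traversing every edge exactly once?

Yes

Degrees: Mia:2, Ola:4, Tao:2, Quy:4, Jae:4, Ava:4, Ben:6, Leo:6, Kim:6, Sam:4
Every vertex has even degree and the edges form a single connected piece, so an Eulerian circuit exists.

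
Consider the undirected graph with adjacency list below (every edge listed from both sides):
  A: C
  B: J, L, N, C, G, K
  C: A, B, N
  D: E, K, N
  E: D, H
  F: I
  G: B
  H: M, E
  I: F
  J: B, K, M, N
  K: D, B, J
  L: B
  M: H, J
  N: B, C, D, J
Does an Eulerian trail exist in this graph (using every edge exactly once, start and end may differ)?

Degrees: A:1, B:6, C:3, D:3, E:2, F:1, G:1, H:2, I:1, J:4, K:3, L:1, M:2, N:4
Odd-degree vertices: A, C, D, F, G, I, K, L (8 total).
With 8 odd-degree vertices (more than two), no single trail can use every edge.

No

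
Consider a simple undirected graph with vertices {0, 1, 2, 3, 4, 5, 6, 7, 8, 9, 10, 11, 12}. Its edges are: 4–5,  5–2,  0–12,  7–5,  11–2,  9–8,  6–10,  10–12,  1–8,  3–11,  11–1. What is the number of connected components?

Component: {0, 6, 10, 12}
Component: {1, 2, 3, 4, 5, 7, 8, 9, 11}

2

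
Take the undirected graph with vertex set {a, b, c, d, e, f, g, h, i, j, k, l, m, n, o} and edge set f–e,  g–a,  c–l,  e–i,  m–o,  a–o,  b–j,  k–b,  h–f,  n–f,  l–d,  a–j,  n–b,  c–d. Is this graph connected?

Component: {c, d, l}
Component: {a, b, e, f, g, h, i, j, k, m, n, o}
No edge joins these 2 groups, so the graph is disconnected.

No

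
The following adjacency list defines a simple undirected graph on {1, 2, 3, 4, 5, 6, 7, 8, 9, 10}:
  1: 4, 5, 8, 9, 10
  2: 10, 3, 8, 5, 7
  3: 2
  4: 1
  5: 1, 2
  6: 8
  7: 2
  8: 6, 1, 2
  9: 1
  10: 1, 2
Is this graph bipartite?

A valid 2-coloring puts {3, 4, 5, 7, 8, 9, 10} on one side and {1, 2, 6} on the other; every edge crosses between the two sides.

Yes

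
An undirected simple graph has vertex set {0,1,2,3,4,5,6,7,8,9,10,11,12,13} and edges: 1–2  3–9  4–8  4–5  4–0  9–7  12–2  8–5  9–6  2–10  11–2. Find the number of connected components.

Component: {13}
Component: {0, 4, 5, 8}
Component: {3, 6, 7, 9}
Component: {1, 2, 10, 11, 12}

4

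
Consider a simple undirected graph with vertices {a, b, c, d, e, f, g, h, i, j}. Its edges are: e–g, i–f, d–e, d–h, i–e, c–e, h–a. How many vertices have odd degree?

4

Degrees: a:1, b:0, c:1, d:2, e:4, f:1, g:1, h:2, i:2, j:0
Odd-degree vertices: a, c, f, g.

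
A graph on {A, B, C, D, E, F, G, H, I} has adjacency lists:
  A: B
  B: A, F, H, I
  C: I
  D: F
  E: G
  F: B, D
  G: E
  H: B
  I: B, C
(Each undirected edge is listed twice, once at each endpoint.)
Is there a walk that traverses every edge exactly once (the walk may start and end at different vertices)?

Degrees: A:1, B:4, C:1, D:1, E:1, F:2, G:1, H:1, I:2
Odd-degree vertices: A, C, D, E, G, H (6 total).
With 6 odd-degree vertices (more than two), no single trail can use every edge.

No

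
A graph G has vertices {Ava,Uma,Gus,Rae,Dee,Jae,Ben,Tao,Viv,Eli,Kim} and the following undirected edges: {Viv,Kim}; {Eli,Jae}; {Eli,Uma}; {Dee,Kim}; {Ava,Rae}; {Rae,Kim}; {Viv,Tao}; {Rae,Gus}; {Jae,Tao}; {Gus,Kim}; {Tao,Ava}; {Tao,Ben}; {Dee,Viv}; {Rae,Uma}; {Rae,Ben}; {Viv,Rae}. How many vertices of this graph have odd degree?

0

Degrees: Ava:2, Uma:2, Gus:2, Rae:6, Dee:2, Jae:2, Ben:2, Tao:4, Viv:4, Eli:2, Kim:4
Odd-degree vertices: none.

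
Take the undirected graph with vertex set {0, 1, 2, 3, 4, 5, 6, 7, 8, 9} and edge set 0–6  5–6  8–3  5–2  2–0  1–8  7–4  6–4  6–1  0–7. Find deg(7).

Neighbors of 7: 0, 4.

2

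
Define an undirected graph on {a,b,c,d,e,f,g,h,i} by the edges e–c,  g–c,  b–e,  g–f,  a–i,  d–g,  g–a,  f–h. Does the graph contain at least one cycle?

The graph has 9 vertices, 8 edges, and 1 connected component.
A forest on 9 vertices with 1 component has exactly 8 edges, which matches — so no cycle.

No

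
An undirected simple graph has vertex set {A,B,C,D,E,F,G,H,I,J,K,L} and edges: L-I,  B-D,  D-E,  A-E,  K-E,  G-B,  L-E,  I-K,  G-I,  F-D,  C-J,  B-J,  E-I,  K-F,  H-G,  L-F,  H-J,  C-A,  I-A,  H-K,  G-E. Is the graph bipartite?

I-E-L-I is an odd cycle (length 3), and a bipartite graph can contain only even cycles.

No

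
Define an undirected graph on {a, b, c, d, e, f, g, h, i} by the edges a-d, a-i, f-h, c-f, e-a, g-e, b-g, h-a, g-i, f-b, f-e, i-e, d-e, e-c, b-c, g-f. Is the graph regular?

Degrees: a:4, b:3, c:3, d:2, e:6, f:5, g:4, h:2, i:3
Degrees are not all equal (e.g. deg(d)=2 but deg(e)=6); not regular.

No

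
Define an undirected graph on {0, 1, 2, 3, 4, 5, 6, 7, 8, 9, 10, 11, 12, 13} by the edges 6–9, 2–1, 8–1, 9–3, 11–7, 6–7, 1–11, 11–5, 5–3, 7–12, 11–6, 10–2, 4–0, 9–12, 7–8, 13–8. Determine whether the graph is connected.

No

Component: {0, 4}
Component: {1, 2, 3, 5, 6, 7, 8, 9, 10, 11, 12, 13}
There are 2 separate components, so the graph is not connected.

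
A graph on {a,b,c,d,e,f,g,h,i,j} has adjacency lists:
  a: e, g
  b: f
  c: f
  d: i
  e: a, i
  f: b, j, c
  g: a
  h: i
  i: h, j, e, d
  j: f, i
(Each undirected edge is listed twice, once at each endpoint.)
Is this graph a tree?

Yes

|V| = 10, |E| = 9.
It is connected with exactly 9 edges, hence acyclic — it is a tree.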